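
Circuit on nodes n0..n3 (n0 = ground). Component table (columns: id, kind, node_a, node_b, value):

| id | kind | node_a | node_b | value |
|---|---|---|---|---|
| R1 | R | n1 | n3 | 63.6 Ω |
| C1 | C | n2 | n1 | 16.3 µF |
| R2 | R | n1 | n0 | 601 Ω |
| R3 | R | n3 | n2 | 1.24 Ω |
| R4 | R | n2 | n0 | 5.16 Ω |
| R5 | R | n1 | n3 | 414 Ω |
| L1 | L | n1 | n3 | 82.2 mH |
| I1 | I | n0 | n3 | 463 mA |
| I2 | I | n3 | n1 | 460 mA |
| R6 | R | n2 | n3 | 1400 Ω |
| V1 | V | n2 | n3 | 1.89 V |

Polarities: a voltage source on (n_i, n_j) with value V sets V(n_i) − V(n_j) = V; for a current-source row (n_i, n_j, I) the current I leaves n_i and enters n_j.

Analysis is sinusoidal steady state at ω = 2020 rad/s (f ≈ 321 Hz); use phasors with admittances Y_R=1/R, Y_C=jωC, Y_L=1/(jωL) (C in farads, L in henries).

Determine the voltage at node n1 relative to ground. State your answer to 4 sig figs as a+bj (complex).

10.06-9.887j V

MNA unknowns: 3 node voltages V₁..V_3 plus 1 source current (V1)
R1: Y=0.01572+0.000j on G[1,3]
C1: Y=0.000+0.03293j on G[2,1]
R2: Y=0.001664+0.000j on G[1,0]
R3: Y=0.8065+0.000j on G[3,2]
R4: Y=0.1938+0.000j on G[2,0]
R5: Y=0.002415+0.000j on G[1,3]
L1: Y=0.000-0.006023j on G[1,3]
I1: z[0]−=0.463, z[3]+=0.463
I2: z[3]−=0.46, z[1]+=0.46
R6: Y=0.0007143+0.000j on G[2,3]
V1: row V2−V3=1.89, i_V1 at 2,3
solve → V1=10.06-9.887j, V2=2.303+0.08488j, V3=0.4127+0.08488j
aux → i_V1=-1.643+0.2390j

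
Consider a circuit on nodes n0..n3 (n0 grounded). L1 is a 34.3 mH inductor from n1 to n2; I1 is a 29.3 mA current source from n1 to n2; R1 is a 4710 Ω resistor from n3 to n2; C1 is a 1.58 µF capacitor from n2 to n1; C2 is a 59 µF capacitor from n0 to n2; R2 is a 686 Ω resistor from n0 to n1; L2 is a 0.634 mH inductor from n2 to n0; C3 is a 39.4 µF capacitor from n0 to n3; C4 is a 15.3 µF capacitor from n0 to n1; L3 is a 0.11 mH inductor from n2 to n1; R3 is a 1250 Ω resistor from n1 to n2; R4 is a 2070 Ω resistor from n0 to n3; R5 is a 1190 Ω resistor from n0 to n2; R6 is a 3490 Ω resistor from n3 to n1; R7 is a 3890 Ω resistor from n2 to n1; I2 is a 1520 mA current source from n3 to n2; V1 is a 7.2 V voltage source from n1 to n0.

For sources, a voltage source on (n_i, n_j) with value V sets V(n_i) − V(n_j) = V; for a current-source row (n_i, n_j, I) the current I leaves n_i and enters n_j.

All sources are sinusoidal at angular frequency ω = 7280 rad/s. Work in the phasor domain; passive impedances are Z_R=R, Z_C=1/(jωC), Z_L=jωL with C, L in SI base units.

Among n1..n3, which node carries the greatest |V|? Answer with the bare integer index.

2

MNA unknowns: 3 node voltages V₁..V_3 plus 1 source current (V1)
L1: Y=0.000-0.004005j on G[1,2]
I1: z[1]−=0.0293, z[2]+=0.0293
R1: Y=0.0002123+0.000j on G[3,2]
C1: Y=0.000+0.01150j on G[2,1]
C2: Y=0.000+0.4295j on G[0,2]
R2: Y=0.001458+0.000j on G[0,1]
L2: Y=0.000-0.2167j on G[2,0]
C3: Y=0.000+0.2868j on G[0,3]
C4: Y=0.000+0.1114j on G[0,1]
L3: Y=0.000-1.249j on G[2,1]
R3: Y=0.0008000+0.000j on G[1,2]
R4: Y=0.0004831+0.000j on G[0,3]
R5: Y=0.0008403+0.000j on G[0,2]
R6: Y=0.0002865+0.000j on G[3,1]
R7: Y=0.0002571+0.000j on G[2,1]
I2: z[3]−=1.52, z[2]+=1.52
V1: row V1−V0=7.2, i_V1 at 1,0
solve → V1=7.200+0.000j, V2=8.692+1.496j, V3=-0.01699+5.286j
aux → i_V1=1.817-2.651j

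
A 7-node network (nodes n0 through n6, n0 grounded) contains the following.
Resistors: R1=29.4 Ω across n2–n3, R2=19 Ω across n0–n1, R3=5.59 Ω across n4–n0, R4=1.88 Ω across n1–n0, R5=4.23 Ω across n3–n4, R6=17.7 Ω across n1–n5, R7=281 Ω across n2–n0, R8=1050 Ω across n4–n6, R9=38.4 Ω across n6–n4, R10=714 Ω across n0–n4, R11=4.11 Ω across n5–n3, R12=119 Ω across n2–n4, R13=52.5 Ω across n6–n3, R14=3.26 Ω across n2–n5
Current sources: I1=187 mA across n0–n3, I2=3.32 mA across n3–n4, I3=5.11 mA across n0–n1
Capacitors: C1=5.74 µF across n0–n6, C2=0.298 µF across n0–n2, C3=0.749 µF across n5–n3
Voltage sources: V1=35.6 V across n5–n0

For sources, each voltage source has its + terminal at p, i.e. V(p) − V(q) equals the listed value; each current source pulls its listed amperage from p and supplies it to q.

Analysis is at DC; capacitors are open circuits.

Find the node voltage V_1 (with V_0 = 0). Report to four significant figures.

MNA unknowns: 6 node voltages V₁..V_6 plus 1 source current (V1)
R1: Y=0.03401 on G[2,3]
I1: z[0]−=0.187, z[3]+=0.187
C1: Y=0.000 on G[0,6]
I2: z[3]−=0.00332, z[4]+=0.00332
R2: Y=0.05263 on G[0,1]
R3: Y=0.1789 on G[4,0]
C2: Y=0.000 on G[0,2]
R4: Y=0.5319 on G[1,0]
R5: Y=0.2364 on G[3,4]
C3: Y=0.000 on G[5,3]
R6: Y=0.05650 on G[1,5]
R7: Y=0.003559 on G[2,0]
R8: Y=0.0009524 on G[4,6]
R9: Y=0.02604 on G[6,4]
R10: Y=0.001401 on G[0,4]
I3: z[0]−=0.00511, z[1]+=0.00511
R11: Y=0.2433 on G[5,3]
R12: Y=0.008403 on G[2,4]
R13: Y=0.01905 on G[6,3]
R14: Y=0.3067 on G[2,5]
V1: row V5−V0=35.6, i_V1 at 5,0
solve → V1=3.146, V2=33.88, V3=26.43, V4=15.66, V5=35.60, V6=20.12
aux → i_V1=-4.591

3.146 V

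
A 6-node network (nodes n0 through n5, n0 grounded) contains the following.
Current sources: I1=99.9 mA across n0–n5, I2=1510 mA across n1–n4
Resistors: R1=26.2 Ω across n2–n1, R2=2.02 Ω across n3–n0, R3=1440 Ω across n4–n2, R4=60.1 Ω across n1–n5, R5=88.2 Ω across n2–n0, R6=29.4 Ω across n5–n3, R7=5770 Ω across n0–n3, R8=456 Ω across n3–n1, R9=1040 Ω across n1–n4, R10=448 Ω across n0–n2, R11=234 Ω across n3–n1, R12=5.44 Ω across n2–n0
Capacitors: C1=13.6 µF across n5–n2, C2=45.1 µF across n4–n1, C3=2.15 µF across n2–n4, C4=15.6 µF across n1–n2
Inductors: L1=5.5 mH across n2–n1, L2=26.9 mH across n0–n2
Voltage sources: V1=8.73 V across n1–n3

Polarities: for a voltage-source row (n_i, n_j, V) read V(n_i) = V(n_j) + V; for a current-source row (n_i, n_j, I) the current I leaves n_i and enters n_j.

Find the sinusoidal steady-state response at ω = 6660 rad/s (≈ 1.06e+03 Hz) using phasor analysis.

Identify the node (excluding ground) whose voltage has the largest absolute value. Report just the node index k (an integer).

4

MNA unknowns: 5 node voltages V₁..V_5 plus 1 source current (V1)
I1: z[0]−=0.0999, z[5]+=0.0999
I2: z[1]−=1.51, z[4]+=1.51
R1: Y=0.03817+0.000j on G[2,1]
C1: Y=0.000+0.09058j on G[5,2]
R2: Y=0.4950+0.000j on G[3,0]
R3: Y=0.0006944+0.000j on G[4,2]
R4: Y=0.01664+0.000j on G[1,5]
R5: Y=0.01134+0.000j on G[2,0]
R6: Y=0.03401+0.000j on G[5,3]
L1: Y=0.000-0.02730j on G[2,1]
R7: Y=0.0001733+0.000j on G[0,3]
R8: Y=0.002193+0.000j on G[3,1]
R9: Y=0.0009615+0.000j on G[1,4]
C2: Y=0.000+0.3004j on G[4,1]
R10: Y=0.002232+0.000j on G[0,2]
R11: Y=0.004274+0.000j on G[3,1]
L2: Y=0.000-0.005582j on G[0,2]
R12: Y=0.1838+0.000j on G[2,0]
C3: Y=0.000+0.01432j on G[2,4]
C4: Y=0.000+0.1039j on G[1,2]
V1: row V1−V3=8.73, i_V1 at 1,3
solve → V1=7.807-0.6125j, V2=2.776+1.615j, V3=-0.9231-0.6125j, V4=7.608-5.300j, V5=2.099+0.5986j
aux → i_V1=-0.6164-0.3445j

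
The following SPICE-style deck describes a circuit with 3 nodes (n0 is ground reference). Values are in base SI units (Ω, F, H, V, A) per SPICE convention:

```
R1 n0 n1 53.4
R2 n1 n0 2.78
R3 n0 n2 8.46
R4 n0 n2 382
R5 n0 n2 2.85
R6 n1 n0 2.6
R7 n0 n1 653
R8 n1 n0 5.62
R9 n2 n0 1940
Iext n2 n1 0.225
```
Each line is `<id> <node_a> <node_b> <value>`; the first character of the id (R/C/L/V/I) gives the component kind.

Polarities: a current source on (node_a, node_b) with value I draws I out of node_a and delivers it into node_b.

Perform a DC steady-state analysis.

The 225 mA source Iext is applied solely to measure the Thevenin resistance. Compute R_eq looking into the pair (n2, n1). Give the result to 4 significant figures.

R_eq = 3.179 Ω

MNA unknowns: 2 node voltages V₁..V_2
R1: Y=0.01873 on G[0,1]
R2: Y=0.3597 on G[1,0]
R3: Y=0.1182 on G[0,2]
R4: Y=0.002618 on G[0,2]
R5: Y=0.3509 on G[0,2]
R6: Y=0.3846 on G[1,0]
R7: Y=0.001531 on G[0,1]
R8: Y=0.1779 on G[1,0]
R9: Y=0.0005155 on G[2,0]
Iext: z[2]−=0.225, z[1]+=0.225
solve → V1=0.2387, V2=-0.4765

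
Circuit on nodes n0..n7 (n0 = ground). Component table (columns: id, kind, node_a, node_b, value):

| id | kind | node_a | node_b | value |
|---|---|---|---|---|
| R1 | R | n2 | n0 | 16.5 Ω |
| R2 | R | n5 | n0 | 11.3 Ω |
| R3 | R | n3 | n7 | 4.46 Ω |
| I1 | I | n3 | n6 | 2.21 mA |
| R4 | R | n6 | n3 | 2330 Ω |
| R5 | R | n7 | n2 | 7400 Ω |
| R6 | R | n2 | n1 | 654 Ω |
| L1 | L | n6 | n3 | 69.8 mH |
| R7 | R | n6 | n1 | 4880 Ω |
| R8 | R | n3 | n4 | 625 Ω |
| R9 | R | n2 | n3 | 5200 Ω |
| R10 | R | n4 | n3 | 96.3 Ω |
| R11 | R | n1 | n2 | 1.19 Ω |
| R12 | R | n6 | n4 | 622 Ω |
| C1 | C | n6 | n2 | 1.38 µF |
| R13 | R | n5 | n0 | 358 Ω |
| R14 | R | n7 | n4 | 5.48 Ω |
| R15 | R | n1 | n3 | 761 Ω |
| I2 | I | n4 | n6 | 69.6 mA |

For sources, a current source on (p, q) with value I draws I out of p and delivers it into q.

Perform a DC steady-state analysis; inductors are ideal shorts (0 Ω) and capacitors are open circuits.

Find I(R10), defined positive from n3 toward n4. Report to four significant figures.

0.006328 A

Apply KCL at each of the 7 non-ground nodes and solve the resulting linear system.
Node n1: branches {R6, R7, R11, R15} → V_1 = 3.608e-05
Node n2: branches {R1, R5, R6, R9, R11, C1} → V_2 = 0.000
Node n3: branches {R3, I1, R4, L1, R8, R9, R10, R15} → V_3 = 0.02003
Node n4: branches {R8, R10, R12, R14, I2} → V_4 = -0.5893
Node n5: branches {R2, R13} → V_5 = 0.000
Node n6: branches {I1, R4, L1, R7, R12, C1, I2} → V_6 = 0.02003
Node n7: branches {R3, R5, R14} → V_7 = -0.2533
Source currents: i(L1)=0.07083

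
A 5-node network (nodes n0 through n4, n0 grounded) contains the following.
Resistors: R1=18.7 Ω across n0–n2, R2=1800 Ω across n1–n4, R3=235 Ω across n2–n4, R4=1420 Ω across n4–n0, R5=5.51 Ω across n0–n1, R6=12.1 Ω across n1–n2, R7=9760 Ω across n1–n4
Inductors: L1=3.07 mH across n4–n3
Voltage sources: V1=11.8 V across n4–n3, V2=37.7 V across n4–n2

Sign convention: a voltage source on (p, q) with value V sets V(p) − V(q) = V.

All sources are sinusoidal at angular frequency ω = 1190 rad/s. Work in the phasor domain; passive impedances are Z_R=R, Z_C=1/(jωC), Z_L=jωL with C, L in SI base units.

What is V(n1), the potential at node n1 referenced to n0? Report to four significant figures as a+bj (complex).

MNA unknowns: 4 node voltages V₁..V_4 plus 2 source currents (V1, V2)
R1: Y=0.05348+0.000j on G[0,2]
R2: Y=0.0005556+0.000j on G[1,4]
L1: Y=0.000-0.2737j on G[4,3]
R3: Y=0.004255+0.000j on G[2,4]
R4: Y=0.0007042+0.000j on G[4,0]
R5: Y=0.1815+0.000j on G[0,1]
R6: Y=0.08264+0.000j on G[1,2]
R7: Y=0.0001025+0.000j on G[1,4]
V1: row V4−V3=11.8, i_V1 at 4,3
V2: row V4−V2=37.7, i_V2 at 4,2
solve → V1=-0.02944+0.000j, V2=-0.3914+0.000j, V3=25.51+0.000j, V4=37.31+0.000j
aux → i_V1=0.000+3.230j, i_V2=-0.2113+0.000j

-0.02944+0.000j V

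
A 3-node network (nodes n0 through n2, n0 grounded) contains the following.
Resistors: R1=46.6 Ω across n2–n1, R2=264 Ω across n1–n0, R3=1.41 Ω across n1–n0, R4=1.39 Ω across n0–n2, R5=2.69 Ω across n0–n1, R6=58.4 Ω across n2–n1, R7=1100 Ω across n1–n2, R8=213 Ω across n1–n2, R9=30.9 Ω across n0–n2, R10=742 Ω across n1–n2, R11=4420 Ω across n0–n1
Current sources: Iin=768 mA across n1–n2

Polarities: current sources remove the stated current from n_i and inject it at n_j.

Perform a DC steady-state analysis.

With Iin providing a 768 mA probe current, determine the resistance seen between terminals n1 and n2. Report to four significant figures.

R_eq = 2.042 Ω

MNA unknowns: 2 node voltages V₁..V_2
R1: Y=0.02146 on G[2,1]
R2: Y=0.003788 on G[1,0]
R3: Y=0.7092 on G[1,0]
R4: Y=0.7194 on G[0,2]
R5: Y=0.3717 on G[0,1]
R6: Y=0.01712 on G[2,1]
R7: Y=0.0009091 on G[1,2]
R8: Y=0.004695 on G[1,2]
R9: Y=0.03236 on G[0,2]
R10: Y=0.001348 on G[1,2]
R11: Y=0.0002262 on G[0,1]
Iin: z[1]−=0.768, z[2]+=0.768
solve → V1=-0.6420, V2=0.9266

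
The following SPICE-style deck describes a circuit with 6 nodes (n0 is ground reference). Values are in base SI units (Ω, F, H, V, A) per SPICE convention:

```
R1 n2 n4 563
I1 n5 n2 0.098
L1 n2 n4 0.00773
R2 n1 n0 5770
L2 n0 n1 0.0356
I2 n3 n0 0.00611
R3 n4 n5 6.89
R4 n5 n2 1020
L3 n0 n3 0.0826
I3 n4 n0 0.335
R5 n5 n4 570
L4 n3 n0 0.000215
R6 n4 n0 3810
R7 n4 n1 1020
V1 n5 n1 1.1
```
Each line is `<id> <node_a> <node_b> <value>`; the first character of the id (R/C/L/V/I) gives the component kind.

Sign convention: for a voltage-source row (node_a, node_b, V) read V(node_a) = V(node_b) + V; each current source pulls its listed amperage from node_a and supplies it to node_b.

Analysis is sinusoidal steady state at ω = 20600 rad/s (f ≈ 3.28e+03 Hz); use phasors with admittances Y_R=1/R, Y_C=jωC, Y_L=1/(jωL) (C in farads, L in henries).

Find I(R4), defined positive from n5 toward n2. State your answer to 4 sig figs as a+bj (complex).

Element admittances at ω=20600 rad/s:
  Y(R1) = 0.001776+0.000j S between n2,n4
  I1: injects 0.098 A into n2 (from n5)
  Y(L1) = 0.000-0.006280j S between n2,n4
  Y(R2) = 0.0001733+0.000j S between n1,n0
  Y(L2) = 0.000-0.001364j S between n0,n1
  I2: injects 0.00611 A into n0 (from n3)
  Y(R3) = 0.1451+0.000j S between n4,n5
  Y(R4) = 0.0009804+0.000j S between n5,n2
  Y(L3) = 0.000-0.0005877j S between n0,n3
  I3: injects 0.335 A into n0 (from n4)
  Y(R5) = 0.001754+0.000j S between n5,n4
  Y(L4) = 0.000-0.2258j S between n3,n0
  Y(R6) = 0.0002625+0.000j S between n4,n0
  Y(R7) = 0.0009804+0.000j S between n4,n1
  V1: constraint V(n5)−V(n1) = 1.1
Assemble and solve the 6×6 MNA system:
  V(n1)=-71.16-222.9j  V(n2)=-65.70-209.3j  V(n3)=0.000-0.02699j  V(n4)=-71.57-222.5j  V(n5)=-70.06-222.9j
  i(V1)=-0.3158+0.05811j

-0.004273-0.01330j A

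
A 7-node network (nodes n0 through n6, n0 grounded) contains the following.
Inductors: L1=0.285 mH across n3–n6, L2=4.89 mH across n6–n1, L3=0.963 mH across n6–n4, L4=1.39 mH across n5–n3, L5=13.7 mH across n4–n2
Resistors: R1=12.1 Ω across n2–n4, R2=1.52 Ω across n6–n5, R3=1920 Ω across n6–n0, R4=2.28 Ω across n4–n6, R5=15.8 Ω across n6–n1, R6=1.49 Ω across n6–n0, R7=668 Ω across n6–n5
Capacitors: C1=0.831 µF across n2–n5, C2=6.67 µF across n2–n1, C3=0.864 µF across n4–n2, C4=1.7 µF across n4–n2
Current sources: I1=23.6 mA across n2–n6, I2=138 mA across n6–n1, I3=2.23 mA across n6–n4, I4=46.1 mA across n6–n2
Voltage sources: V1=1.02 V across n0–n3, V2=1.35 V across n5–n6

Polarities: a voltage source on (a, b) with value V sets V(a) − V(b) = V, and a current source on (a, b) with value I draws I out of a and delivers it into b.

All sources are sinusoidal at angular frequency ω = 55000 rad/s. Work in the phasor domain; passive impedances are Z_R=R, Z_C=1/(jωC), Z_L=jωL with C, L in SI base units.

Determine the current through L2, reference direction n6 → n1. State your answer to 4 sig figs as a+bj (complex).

0.001593+0.003328j A

MNA unknowns: 6 node voltages V₁..V_6 plus 2 source currents (V1, V2)
L1: Y=0.000-0.06380j on G[3,6]
R1: Y=0.08264+0.000j on G[2,4]
R2: Y=0.6579+0.000j on G[6,5]
C1: Y=0.000+0.04570j on G[2,5]
L2: Y=0.000-0.003718j on G[6,1]
R3: Y=0.0005208+0.000j on G[6,0]
R4: Y=0.4386+0.000j on G[4,6]
I1: z[2]−=0.0236, z[6]+=0.0236
L3: Y=0.000-0.01888j on G[6,4]
I2: z[6]−=0.138, z[1]+=0.138
C2: Y=0.000+0.3668j on G[2,1]
I3: z[6]−=0.00223, z[4]+=0.00223
I4: z[6]−=0.0461, z[2]+=0.0461
L4: Y=0.000-0.01308j on G[5,3]
R5: Y=0.06329+0.000j on G[6,1]
R6: Y=0.6711+0.000j on G[6,0]
R7: Y=0.001497+0.000j on G[6,5]
C3: Y=0.000+0.04752j on G[4,2]
L5: Y=0.000-0.001327j on G[4,2]
C4: Y=0.000+0.09350j on G[4,2]
V1: row V0−V3=1.02, i_V1 at 0,3
V2: row V5−V6=1.35, i_V2 at 5,6
solve → V1=0.8790-0.2874j, V2=0.7960-0.06129j, V3=-1.020+0.000j, V4=0.2024+0.2761j, V5=1.334+0.1412j, V6=-0.01616+0.1412j
aux → i_V1=-0.01085+0.09483j, i_V2=-0.8828+0.006207j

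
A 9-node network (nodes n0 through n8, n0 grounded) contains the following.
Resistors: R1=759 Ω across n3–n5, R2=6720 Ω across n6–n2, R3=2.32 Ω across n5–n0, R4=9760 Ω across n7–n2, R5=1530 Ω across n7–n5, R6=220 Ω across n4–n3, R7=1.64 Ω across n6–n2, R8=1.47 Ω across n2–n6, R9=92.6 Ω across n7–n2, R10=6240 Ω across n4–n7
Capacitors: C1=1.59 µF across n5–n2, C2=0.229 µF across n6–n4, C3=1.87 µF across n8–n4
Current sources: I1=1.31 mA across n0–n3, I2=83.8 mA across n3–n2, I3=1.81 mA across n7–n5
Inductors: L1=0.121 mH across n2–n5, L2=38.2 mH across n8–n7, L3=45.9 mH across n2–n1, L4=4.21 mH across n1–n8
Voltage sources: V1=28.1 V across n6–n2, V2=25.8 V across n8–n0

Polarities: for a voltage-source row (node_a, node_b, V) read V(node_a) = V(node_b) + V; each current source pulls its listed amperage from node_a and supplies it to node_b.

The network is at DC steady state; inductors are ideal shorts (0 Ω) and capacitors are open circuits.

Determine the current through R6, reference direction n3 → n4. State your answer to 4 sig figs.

Apply KCL at each of the 8 non-ground nodes and solve the resulting linear system.
Node n1: branches {L3, L4} → V_1 = 25.80
Node n2: branches {C1, R2, L1, L3, R4, R7, R8, R9, I2, V1} → V_2 = 25.80
Node n3: branches {R1, I1, R6, I2} → V_3 = -30.23
Node n4: branches {C2, R6, C3, R10} → V_4 = -28.32
Node n5: branches {R1, C1, L1, R3, R5, I3} → V_5 = 25.80
Node n6: branches {R2, C2, R7, R8, V1} → V_6 = 53.90
Node n7: branches {L2, R4, R5, R9, R10, I3} → V_7 = 25.80
Node n8: branches {L2, L4, C3, V2} → V_8 = 25.80
Source currents: i(L1)=11.19, i(L2)=0.01048, i(L3)=-11.11, i(L4)=-11.11, i(V1)=-36.25, i(V2)=-11.12

-0.008673 A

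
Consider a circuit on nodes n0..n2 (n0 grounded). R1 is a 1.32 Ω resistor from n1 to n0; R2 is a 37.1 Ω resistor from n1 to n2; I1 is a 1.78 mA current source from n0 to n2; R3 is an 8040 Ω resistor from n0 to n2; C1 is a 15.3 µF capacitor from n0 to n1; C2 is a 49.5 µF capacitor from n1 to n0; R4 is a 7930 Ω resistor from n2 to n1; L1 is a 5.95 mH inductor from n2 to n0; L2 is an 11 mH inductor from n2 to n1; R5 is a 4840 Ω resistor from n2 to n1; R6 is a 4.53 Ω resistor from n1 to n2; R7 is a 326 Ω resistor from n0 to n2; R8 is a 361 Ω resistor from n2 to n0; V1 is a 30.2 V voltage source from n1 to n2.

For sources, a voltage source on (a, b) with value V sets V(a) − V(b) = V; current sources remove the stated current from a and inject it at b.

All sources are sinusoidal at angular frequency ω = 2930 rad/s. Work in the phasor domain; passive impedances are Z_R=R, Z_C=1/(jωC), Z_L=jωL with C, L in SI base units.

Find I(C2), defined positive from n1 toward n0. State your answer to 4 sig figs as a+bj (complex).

0.3253-0.02190j A

Element admittances at ω=2930 rad/s:
  Y(R1) = 0.7576+0.000j S between n1,n0
  Y(R2) = 0.02695+0.000j S between n1,n2
  I1: injects 0.00178 A into n2 (from n0)
  Y(R3) = 0.0001244+0.000j S between n0,n2
  Y(C1) = 0.000+0.04483j S between n0,n1
  Y(C2) = 0.000+0.1450j S between n1,n0
  Y(R4) = 0.0001261+0.000j S between n2,n1
  Y(L1) = 0.000-0.05736j S between n2,n0
  Y(L2) = 0.000-0.03103j S between n2,n1
  Y(R5) = 0.0002066+0.000j S between n2,n1
  Y(R6) = 0.2208+0.000j S between n1,n2
  Y(R7) = 0.003067+0.000j S between n0,n2
  Y(R8) = 0.002770+0.000j S between n2,n0
  V1: constraint V(n1)−V(n2) = 30.2
Assemble and solve the 3×3 MNA system:
  V(n1)=-0.1510-2.243j  V(n2)=-30.35-2.243j
  i(V1)=-7.802+2.665j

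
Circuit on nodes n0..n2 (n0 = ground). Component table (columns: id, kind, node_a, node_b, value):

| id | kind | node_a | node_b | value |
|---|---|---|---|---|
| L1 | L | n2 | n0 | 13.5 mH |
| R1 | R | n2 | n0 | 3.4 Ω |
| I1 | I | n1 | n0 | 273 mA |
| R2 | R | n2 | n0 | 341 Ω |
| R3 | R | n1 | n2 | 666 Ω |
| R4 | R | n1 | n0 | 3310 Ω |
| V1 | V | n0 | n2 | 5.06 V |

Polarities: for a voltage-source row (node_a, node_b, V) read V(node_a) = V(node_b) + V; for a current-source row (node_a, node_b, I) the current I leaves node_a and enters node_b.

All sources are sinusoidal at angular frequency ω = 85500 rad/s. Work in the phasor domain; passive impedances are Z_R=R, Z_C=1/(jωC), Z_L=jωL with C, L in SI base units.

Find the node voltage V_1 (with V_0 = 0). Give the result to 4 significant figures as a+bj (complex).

Apply KCL at each of the 2 non-ground nodes and solve the resulting linear system.
Node n1: branches {I1, R3, R4} → V_1 = -155.6+0.000j
Node n2: branches {L1, R1, R2, R3, V1} → V_2 = -5.060+0.000j
Source currents: i(V1)=-1.277+0.004384j

-155.6+0.000j V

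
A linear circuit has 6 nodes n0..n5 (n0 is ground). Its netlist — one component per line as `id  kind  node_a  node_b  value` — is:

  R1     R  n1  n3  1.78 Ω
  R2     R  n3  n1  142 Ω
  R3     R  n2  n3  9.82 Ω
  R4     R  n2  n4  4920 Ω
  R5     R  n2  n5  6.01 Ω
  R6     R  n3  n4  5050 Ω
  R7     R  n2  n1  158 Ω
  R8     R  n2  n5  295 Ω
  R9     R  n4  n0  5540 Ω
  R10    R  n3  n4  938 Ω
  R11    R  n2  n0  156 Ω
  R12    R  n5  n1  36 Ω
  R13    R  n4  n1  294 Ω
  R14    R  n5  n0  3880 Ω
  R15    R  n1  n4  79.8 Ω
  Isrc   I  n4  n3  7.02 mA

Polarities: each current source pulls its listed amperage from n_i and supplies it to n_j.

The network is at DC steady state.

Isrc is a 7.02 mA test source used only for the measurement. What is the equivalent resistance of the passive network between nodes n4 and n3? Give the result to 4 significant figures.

MNA unknowns: 5 node voltages V₁..V_5
R1: Y=0.5618 on G[1,3]
R2: Y=0.007042 on G[3,1]
R3: Y=0.1018 on G[2,3]
R4: Y=0.0002033 on G[2,4]
R5: Y=0.1664 on G[2,5]
R6: Y=0.0001980 on G[3,4]
R7: Y=0.006329 on G[2,1]
R8: Y=0.003390 on G[2,5]
R9: Y=0.0001805 on G[4,0]
R10: Y=0.001066 on G[3,4]
R11: Y=0.006410 on G[2,0]
R12: Y=0.02778 on G[5,1]
R13: Y=0.003401 on G[4,1]
R14: Y=0.0002577 on G[5,0]
R15: Y=0.01253 on G[1,4]
Isrc: z[4]−=0.00702, z[3]+=0.00702
solve → V1=0.003576, V2=0.01073, V3=0.01436, V4=-0.3949, V5=0.009711

R_eq = 58.30 Ω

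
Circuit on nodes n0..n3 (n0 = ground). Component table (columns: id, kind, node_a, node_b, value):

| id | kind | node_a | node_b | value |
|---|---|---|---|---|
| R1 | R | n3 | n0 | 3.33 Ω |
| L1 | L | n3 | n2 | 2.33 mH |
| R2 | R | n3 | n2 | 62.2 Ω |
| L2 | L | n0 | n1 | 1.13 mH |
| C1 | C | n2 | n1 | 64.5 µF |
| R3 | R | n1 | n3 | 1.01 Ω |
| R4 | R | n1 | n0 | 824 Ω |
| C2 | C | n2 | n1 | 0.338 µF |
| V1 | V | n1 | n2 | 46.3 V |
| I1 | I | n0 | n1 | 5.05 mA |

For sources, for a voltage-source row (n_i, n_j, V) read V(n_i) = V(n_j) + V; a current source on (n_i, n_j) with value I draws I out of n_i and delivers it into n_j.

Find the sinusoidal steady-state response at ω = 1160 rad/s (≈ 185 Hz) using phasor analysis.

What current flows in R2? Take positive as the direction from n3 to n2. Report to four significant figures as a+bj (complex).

0.6648+0.1878j A

MNA unknowns: 3 node voltages V₁..V_3 plus 1 source current (V1)
R1: Y=0.3003+0.000j on G[3,0]
L1: Y=0.000-0.3700j on G[3,2]
R2: Y=0.01608+0.000j on G[3,2]
L2: Y=0.000-0.7629j on G[0,1]
C1: Y=0.000+0.07482j on G[2,1]
R3: Y=0.9901+0.000j on G[1,3]
R4: Y=0.001214+0.000j on G[1,0]
C2: Y=0.000+0.0003921j on G[2,1]
V1: row V1−V2=46.3, i_V1 at 1,2
I1: z[0]−=0.00505, z[1]+=0.00505
solve → V1=4.646+0.1176j, V2=-41.65+0.1176j, V3=-0.3007+11.80j
aux → i_V1=-4.988+11.63j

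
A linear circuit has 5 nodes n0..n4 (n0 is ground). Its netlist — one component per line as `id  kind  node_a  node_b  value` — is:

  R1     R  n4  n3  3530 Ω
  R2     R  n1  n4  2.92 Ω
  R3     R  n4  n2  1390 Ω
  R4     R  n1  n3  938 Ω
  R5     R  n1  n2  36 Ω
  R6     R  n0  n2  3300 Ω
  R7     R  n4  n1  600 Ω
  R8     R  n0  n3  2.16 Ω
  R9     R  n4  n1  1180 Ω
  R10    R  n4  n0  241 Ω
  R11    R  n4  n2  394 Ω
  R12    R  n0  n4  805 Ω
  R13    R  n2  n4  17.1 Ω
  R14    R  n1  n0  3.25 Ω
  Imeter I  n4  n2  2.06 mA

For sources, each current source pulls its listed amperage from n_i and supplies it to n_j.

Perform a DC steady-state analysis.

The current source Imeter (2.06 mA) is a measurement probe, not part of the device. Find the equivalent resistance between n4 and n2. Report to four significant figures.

R_eq = 11.40 Ω

Apply KCL at each of the 4 non-ground nodes and solve the resulting linear system.
Node n1: branches {R2, R4, R5, R7, R9, R14} → V_1 = 1.046e-05
Node n2: branches {R3, R5, R6, R11, R13, Imeter} → V_2 = 0.02175
Node n3: branches {R1, R4, R8} → V_3 = -1.032e-06
Node n4: branches {R1, R2, R3, R7, R9, R10, R11, R12, R13, Imeter} → V_4 = -0.001731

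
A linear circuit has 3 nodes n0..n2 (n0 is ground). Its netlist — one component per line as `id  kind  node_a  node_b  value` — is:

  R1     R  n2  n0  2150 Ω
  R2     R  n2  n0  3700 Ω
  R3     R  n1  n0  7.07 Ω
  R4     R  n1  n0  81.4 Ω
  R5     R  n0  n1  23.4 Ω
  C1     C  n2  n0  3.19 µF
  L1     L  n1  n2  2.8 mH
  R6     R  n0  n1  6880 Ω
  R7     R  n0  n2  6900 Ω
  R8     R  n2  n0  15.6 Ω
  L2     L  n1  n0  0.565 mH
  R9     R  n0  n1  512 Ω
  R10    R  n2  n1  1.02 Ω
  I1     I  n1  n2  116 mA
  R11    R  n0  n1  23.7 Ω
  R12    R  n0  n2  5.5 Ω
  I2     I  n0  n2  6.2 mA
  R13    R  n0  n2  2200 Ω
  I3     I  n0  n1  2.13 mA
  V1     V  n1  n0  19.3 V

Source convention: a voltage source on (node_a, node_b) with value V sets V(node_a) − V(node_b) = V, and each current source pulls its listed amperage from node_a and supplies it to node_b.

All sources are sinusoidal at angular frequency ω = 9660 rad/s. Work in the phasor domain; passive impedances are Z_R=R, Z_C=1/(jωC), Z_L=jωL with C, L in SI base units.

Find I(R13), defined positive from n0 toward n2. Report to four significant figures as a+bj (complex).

Element admittances at ω=9660 rad/s:
  Y(R1) = 0.0004651+0.000j S between n2,n0
  Y(R2) = 0.0002703+0.000j S between n2,n0
  Y(R3) = 0.1414+0.000j S between n1,n0
  Y(R4) = 0.01229+0.000j S between n1,n0
  Y(R5) = 0.04274+0.000j S between n0,n1
  Y(C1) = 0.000+0.03082j S between n2,n0
  Y(L1) = 0.000-0.03697j S between n1,n2
  Y(R6) = 0.0001453+0.000j S between n0,n1
  Y(R7) = 0.0001449+0.000j S between n0,n2
  Y(R8) = 0.06410+0.000j S between n2,n0
  Y(L2) = 0.000-0.1832j S between n1,n0
  Y(R9) = 0.001953+0.000j S between n0,n1
  Y(R10) = 0.9804+0.000j S between n2,n1
  I1: injects 0.116 A into n2 (from n1)
  Y(R11) = 0.04219+0.000j S between n0,n1
  Y(R12) = 0.1818+0.000j S between n0,n2
  I2: injects 0.0062 A into n2 (from n0)
  Y(R13) = 0.0004545+0.000j S between n0,n2
  I3: injects 0.00213 A into n1 (from n0)
  V1: constraint V(n1)−V(n0) = 19.3
Assemble and solve the 3×3 MNA system:
  V(n1)=19.30+0.000j  V(n2)=15.51-0.5034j
  i(V1)=-8.490+3.183j

-0.007052+0.0002288j A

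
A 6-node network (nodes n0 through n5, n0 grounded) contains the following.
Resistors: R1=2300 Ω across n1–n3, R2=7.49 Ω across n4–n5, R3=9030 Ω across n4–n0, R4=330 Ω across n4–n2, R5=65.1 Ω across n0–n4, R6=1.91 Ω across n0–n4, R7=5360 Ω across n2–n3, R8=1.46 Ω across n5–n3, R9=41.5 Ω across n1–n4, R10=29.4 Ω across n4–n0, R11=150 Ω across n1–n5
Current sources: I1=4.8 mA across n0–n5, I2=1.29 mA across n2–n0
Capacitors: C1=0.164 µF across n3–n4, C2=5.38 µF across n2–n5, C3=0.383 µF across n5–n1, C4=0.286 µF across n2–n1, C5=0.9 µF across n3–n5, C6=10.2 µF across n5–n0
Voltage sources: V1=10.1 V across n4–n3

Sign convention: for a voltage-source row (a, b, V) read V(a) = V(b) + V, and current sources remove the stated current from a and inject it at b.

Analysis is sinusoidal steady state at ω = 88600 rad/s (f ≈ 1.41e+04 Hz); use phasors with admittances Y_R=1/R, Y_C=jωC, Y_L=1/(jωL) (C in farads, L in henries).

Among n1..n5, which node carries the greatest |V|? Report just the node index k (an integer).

3

Apply KCL at each of the 5 non-ground nodes and solve the resulting linear system.
Node n1: branches {R1, C3, R9, R11, C4} → V_1 = -0.5090+0.7960j
Node n2: branches {R4, C2, R7, I2, C4} → V_2 = -1.119+2.514j
Node n3: branches {R1, C1, R7, R8, C5, V1} → V_3 = -5.940+1.808j
Node n4: branches {R2, R3, C1, R4, R5, R6, R9, R10, V1} → V_4 = 4.160+1.808j
Node n5: branches {I1, R2, C2, C3, R8, R11, C5, C6} → V_5 = -1.146+2.634j
Source currents: i(V1)=-3.221-1.095j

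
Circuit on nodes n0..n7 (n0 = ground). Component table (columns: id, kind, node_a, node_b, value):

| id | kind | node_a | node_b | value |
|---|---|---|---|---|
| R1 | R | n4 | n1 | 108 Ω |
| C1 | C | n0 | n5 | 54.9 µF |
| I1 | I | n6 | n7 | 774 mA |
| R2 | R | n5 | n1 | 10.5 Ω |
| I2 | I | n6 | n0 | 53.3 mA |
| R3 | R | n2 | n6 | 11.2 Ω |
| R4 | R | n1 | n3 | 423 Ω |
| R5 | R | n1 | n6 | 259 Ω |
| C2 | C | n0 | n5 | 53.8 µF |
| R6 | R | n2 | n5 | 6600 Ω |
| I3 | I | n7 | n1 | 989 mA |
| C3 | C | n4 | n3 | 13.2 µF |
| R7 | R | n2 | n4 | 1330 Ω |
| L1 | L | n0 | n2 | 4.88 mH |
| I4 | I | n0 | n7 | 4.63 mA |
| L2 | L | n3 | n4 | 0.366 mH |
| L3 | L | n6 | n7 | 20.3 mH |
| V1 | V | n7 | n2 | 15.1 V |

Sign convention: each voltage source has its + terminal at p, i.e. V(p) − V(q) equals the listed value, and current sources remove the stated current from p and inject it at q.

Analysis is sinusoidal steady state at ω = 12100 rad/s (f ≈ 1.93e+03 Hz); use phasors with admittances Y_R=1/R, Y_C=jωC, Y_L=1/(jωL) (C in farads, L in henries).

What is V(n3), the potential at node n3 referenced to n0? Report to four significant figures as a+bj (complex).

Element admittances at ω=12100 rad/s:
  Y(R1) = 0.009259+0.000j S between n4,n1
  Y(C1) = 0.000+0.6643j S between n0,n5
  I1: injects 0.774 A into n7 (from n6)
  Y(R2) = 0.09524+0.000j S between n5,n1
  I2: injects 0.0533 A into n0 (from n6)
  Y(R3) = 0.08929+0.000j S between n2,n6
  Y(R4) = 0.002364+0.000j S between n1,n3
  Y(R5) = 0.003861+0.000j S between n1,n6
  Y(C2) = 0.000+0.6510j S between n0,n5
  Y(R6) = 0.0001515+0.000j S between n2,n5
  I3: injects 0.989 A into n1 (from n7)
  Y(C3) = 0.000+0.1597j S between n4,n3
  Y(R7) = 0.0007519+0.000j S between n2,n4
  Y(L1) = 0.000-0.01694j S between n0,n2
  I4: injects 0.00463 A into n7 (from n0)
  Y(L2) = 0.000-0.2258j S between n3,n4
  Y(L3) = 0.000-0.004071j S between n6,n7
  V1: constraint V(n7)−V(n2) = 15.1
Assemble and solve the 8×8 MNA system:
  V(n1)=8.801-3.014j  V(n2)=-13.77-53.24j  V(n3)=7.342-6.023j  V(n4)=7.450-6.075j  V(n5)=-0.1773-0.6485j  V(n6)=-21.76-52.17j  V(n7)=1.329-53.24j
  i(V1)=-0.2060+0.09402j

7.342-6.023j V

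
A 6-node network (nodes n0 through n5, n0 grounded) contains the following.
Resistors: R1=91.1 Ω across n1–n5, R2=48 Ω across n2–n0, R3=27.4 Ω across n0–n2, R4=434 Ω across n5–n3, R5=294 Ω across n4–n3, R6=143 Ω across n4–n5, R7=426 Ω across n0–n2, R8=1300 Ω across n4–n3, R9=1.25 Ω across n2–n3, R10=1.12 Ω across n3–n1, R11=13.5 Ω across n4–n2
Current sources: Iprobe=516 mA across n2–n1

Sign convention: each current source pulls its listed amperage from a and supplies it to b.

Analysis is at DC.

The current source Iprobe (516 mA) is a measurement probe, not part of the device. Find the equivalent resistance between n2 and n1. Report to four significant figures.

R_eq = 2.343 Ω

Element admittances at DC:
  Y(R1) = 0.01098 S between n1,n5
  Y(R2) = 0.02083 S between n2,n0
  Y(R3) = 0.03650 S between n0,n2
  Y(R4) = 0.002304 S between n5,n3
  Y(R5) = 0.003401 S between n4,n3
  Y(R6) = 0.006993 S between n4,n5
  Y(R7) = 0.002347 S between n0,n2
  Y(R8) = 0.0007692 S between n4,n3
  Y(R9) = 0.8000 S between n2,n3
  Y(R10) = 0.8929 S between n3,n1
  Y(R11) = 0.07407 S between n4,n2
  Iprobe: injects 0.516 A into n1 (from n2)
Assemble and solve the 5×5 MNA system:
  V(n1)=1.209  V(n2)=0.000  V(n3)=0.6364  V(n4)=0.09340  V(n5)=0.7590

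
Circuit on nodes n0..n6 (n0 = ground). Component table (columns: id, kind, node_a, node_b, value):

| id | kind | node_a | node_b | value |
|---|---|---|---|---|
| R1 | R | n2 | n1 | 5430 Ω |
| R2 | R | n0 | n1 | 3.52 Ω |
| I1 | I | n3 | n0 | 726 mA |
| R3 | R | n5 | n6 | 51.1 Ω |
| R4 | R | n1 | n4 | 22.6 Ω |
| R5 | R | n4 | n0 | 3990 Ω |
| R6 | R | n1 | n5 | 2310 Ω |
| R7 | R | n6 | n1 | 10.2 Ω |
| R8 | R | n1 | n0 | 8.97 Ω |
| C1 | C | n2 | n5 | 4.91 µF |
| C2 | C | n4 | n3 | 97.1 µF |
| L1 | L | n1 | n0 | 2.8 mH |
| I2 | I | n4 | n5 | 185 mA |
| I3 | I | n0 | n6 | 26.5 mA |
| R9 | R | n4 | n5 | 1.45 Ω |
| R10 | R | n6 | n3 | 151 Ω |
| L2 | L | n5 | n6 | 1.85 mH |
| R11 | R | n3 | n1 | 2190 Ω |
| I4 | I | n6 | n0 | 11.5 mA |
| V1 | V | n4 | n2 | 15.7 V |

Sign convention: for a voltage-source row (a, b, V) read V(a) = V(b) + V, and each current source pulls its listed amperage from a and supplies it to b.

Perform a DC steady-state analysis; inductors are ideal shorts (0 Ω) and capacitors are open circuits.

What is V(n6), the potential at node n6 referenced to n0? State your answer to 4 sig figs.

Apply KCL at each of the 6 non-ground nodes and solve the resulting linear system.
Node n1: branches {R1, R2, R4, R6, R7, R8, L1, R11} → V_1 = 0.000
Node n2: branches {R1, C1, V1} → V_2 = -20.28
Node n3: branches {I1, C2, R10, R11} → V_3 = -106.9
Node n4: branches {R4, R5, C2, I2, R9, V1} → V_4 = -4.583
Node n5: branches {R3, R6, C1, I2, R9, L2} → V_5 = -4.616
Node n6: branches {R3, R7, I3, R10, L2, I4} → V_6 = -4.616
Source currents: i(L1)=-0.7099, i(L2)=0.2097, i(V1)=-0.003735

-4.616 V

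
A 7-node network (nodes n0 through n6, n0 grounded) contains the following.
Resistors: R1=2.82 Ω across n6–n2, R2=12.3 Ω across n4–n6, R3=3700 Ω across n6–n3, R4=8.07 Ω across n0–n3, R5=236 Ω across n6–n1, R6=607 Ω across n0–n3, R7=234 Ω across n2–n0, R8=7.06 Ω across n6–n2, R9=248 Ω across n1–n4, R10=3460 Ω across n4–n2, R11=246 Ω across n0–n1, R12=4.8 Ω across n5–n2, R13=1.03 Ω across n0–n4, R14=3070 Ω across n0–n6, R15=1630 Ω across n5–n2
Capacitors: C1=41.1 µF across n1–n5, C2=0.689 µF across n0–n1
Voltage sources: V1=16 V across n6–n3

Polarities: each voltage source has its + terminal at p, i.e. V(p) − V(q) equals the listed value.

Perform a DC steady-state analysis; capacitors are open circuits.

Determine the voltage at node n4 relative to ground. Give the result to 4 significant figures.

Apply KCL at each of the 6 non-ground nodes and solve the resulting linear system.
Node n1: branches {R5, C1, R9, R11, C2} → V_1 = 3.567
Node n2: branches {R1, R7, R8, R10, R12, R15} → V_2 = 9.573
Node n3: branches {R3, R4, R6, V1} → V_3 = -6.340
Node n4: branches {R2, R9, R10, R13} → V_4 = 0.7596
Node n5: branches {C1, R12, R15} → V_5 = 9.573
Node n6: branches {R1, R2, R3, R5, R8, R14, V1} → V_6 = 9.660
Source currents: i(V1)=-0.8004

0.7596 V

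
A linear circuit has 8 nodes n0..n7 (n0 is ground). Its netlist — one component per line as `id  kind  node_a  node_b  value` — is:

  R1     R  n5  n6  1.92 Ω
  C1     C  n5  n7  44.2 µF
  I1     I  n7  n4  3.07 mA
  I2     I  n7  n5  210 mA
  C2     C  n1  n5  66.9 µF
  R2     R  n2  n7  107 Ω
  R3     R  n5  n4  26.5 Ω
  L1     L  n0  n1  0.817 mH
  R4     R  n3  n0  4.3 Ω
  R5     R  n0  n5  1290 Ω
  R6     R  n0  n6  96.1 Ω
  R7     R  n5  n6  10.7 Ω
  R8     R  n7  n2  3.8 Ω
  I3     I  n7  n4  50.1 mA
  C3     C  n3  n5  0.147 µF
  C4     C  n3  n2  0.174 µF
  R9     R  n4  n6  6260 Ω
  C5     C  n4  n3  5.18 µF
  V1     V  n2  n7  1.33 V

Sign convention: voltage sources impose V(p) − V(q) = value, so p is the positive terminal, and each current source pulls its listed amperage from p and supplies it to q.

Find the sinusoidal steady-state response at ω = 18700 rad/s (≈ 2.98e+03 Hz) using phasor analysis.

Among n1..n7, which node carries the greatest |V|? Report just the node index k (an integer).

2

Element admittances at ω=18700 rad/s:
  Y(R1) = 0.5208+0.000j S between n5,n6
  Y(C1) = 0.000+0.8265j S between n5,n7
  I1: injects 0.00307 A into n4 (from n7)
  I2: injects 0.21 A into n5 (from n7)
  Y(C2) = 0.000+1.251j S between n1,n5
  Y(R2) = 0.009346+0.000j S between n2,n7
  Y(R3) = 0.03774+0.000j S between n5,n4
  Y(L1) = 0.000-0.06545j S between n0,n1
  Y(R4) = 0.2326+0.000j S between n3,n0
  Y(R5) = 0.0007752+0.000j S between n0,n5
  Y(R6) = 0.01041+0.000j S between n0,n6
  Y(R7) = 0.09346+0.000j S between n5,n6
  Y(R8) = 0.2632+0.000j S between n7,n2
  I3: injects 0.0501 A into n4 (from n7)
  Y(C3) = 0.000+0.002749j S between n3,n5
  Y(C4) = 0.000+0.003254j S between n3,n2
  Y(R9) = 0.0001597+0.000j S between n4,n6
  Y(C5) = 0.000+0.09687j S between n4,n3
  V1: constraint V(n2)−V(n7) = 1.33
Assemble and solve the 8×8 MNA system:
  V(n1)=-0.1696-0.6586j  V(n2)=1.165-0.3046j  V(n3)=0.1930-0.01819j  V(n4)=0.1267-0.4547j  V(n5)=-0.1607-0.6242j  V(n6)=-0.1580-0.6137j  V(n7)=-0.1645-0.3046j
  i(V1)=-0.3634-0.003164j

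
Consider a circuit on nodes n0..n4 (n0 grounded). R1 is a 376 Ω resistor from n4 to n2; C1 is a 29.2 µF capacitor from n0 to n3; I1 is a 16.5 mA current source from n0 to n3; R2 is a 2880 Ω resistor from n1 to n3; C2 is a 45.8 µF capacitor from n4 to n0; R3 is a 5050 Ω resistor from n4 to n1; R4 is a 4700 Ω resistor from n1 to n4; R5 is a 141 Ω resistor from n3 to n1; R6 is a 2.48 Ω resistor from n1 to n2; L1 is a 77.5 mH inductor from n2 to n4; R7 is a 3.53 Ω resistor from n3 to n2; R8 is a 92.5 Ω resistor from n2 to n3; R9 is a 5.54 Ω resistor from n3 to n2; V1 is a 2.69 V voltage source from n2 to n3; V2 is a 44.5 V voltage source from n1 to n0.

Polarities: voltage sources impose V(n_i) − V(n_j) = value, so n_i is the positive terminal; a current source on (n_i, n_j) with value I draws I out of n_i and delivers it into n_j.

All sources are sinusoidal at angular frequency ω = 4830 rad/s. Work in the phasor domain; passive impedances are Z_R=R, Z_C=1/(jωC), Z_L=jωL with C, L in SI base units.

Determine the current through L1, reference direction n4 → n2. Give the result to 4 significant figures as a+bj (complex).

0.03227+0.1088j A

MNA unknowns: 4 node voltages V₁..V_4 plus 2 source currents (V1, V2)
R1: Y=0.002660+0.000j on G[4,2]
C1: Y=0.000+0.1410j on G[0,3]
I1: z[0]−=0.0165, z[3]+=0.0165
R2: Y=0.0003472+0.000j on G[1,3]
C2: Y=0.000+0.2212j on G[4,0]
R3: Y=0.0001980+0.000j on G[4,1]
R4: Y=0.0002128+0.000j on G[1,4]
R5: Y=0.007092+0.000j on G[3,1]
R6: Y=0.4032+0.000j on G[1,2]
L1: Y=0.000-0.002671j on G[2,4]
R7: Y=0.2833+0.000j on G[3,2]
R8: Y=0.01081+0.000j on G[2,3]
R9: Y=0.1805+0.000j on G[3,2]
V1: row V2−V3=2.69, i_V1 at 2,3
V2: row V1−V0=44.5, i_V2 at 1,0
solve → V1=44.50+0.000j, V2=40.11-12.51j, V3=37.42-12.51j, V4=-0.6365-0.4278j
aux → i_V1=0.4181+5.184j, i_V2=-1.842-5.137j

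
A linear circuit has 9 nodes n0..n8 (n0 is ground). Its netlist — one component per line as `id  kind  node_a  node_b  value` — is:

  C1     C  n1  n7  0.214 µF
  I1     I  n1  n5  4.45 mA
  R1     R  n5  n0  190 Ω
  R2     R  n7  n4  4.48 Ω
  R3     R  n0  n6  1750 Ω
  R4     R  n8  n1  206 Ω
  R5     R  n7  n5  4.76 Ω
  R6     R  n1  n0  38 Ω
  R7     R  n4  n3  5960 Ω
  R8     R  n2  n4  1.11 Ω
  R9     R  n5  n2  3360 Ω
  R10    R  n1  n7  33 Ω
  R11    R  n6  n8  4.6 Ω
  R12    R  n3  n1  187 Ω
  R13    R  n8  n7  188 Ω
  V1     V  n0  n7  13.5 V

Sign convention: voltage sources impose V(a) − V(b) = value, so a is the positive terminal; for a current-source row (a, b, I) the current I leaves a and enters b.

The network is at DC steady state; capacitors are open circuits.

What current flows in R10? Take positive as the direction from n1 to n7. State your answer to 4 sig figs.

MNA unknowns: 8 node voltages V₁..V_8 plus 1 source current (V1)
C1: Y=0.000 on G[1,7]
I1: z[1]−=0.00445, z[5]+=0.00445
R1: Y=0.005263 on G[5,0]
R2: Y=0.2232 on G[7,4]
R3: Y=0.0005714 on G[0,6]
R4: Y=0.004854 on G[8,1]
R5: Y=0.2101 on G[7,5]
R6: Y=0.02632 on G[1,0]
R7: Y=0.0001678 on G[4,3]
R8: Y=0.9009 on G[2,4]
R9: Y=0.0002976 on G[5,2]
R10: Y=0.03030 on G[1,7]
R11: Y=0.2174 on G[6,8]
R12: Y=0.005348 on G[3,1]
R13: Y=0.005319 on G[8,7]
V1: row V0−V7=13.5, i_V1 at 0,7
solve → V1=-7.540, V2=-13.50, V3=-7.721, V4=-13.50, V5=-13.15, V6=-10.06, V7=-13.50, V8=-10.09
aux → i_V1=-0.2734

0.1806 A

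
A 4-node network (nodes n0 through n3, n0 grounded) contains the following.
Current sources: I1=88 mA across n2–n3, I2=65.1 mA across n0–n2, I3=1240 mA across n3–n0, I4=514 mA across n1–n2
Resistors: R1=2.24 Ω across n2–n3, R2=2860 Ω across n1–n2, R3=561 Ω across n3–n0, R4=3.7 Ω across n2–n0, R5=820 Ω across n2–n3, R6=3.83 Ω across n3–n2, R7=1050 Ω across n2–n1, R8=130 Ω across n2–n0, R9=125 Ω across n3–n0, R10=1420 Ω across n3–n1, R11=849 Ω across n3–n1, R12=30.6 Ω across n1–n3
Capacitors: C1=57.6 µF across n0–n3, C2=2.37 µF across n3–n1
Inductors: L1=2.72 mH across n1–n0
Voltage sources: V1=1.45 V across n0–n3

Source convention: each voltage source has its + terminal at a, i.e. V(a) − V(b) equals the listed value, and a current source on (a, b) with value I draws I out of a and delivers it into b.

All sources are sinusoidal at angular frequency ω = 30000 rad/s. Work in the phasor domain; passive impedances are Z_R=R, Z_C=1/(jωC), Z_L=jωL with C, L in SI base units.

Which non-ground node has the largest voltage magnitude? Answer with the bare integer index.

MNA unknowns: 3 node voltages V₁..V_3 plus 1 source current (V1)
I1: z[2]−=0.088, z[3]+=0.088
R1: Y=0.4464+0.000j on G[2,3]
C1: Y=0.000+1.728j on G[0,3]
R2: Y=0.0003497+0.000j on G[1,2]
R3: Y=0.001783+0.000j on G[3,0]
L1: Y=0.000-0.01225j on G[1,0]
R4: Y=0.2703+0.000j on G[2,0]
C2: Y=0.000+0.07110j on G[3,1]
I2: z[0]−=0.0651, z[2]+=0.0651
R5: Y=0.001220+0.000j on G[2,3]
R6: Y=0.2611+0.000j on G[3,2]
R7: Y=0.0009524+0.000j on G[2,1]
R8: Y=0.007692+0.000j on G[2,0]
I3: z[3]−=1.24, z[0]+=1.24
R9: Y=0.008000+0.000j on G[3,0]
R10: Y=0.0007042+0.000j on G[3,1]
I4: z[1]−=0.514, z[2]+=0.514
R11: Y=0.001178+0.000j on G[3,1]
R12: Y=0.03268+0.000j on G[1,3]
V1: row V0−V3=1.45, i_V1 at 0,3
solve → V1=-5.543+6.220j, V2=-0.5504+0.008197j, V3=-1.450+0.000j
aux → i_V1=1.084-2.435j

1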